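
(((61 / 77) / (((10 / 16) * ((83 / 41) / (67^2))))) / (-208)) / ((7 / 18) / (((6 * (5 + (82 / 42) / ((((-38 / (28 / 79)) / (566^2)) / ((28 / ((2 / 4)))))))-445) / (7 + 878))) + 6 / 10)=-99115420732849173 / 4399610890185511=-22.53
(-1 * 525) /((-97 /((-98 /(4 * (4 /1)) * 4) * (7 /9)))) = -60025 /582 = -103.14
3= 3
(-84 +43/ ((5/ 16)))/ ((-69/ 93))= -8308/ 115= -72.24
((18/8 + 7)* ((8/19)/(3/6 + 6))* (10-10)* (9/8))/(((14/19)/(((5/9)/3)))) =0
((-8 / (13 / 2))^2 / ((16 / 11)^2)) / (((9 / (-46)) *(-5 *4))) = 2783 / 15210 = 0.18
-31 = -31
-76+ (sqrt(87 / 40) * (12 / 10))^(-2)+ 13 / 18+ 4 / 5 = -580661 / 7830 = -74.16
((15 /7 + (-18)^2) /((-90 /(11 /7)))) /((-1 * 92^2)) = 8371 /12442080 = 0.00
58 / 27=2.15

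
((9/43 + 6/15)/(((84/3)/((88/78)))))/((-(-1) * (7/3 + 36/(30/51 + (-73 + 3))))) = 7729/571298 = 0.01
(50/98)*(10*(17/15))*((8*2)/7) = 13600/1029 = 13.22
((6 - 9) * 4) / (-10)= 6 / 5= 1.20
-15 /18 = -5 /6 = -0.83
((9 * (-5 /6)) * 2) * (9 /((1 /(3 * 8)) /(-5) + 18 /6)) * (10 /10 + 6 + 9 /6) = -137700 /359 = -383.57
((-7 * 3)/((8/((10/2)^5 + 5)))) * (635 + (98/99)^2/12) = -5217989.68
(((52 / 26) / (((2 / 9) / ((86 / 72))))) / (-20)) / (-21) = 43 / 1680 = 0.03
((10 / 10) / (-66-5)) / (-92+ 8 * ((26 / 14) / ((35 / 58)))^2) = 0.00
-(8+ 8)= -16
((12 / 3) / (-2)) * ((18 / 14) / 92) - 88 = -28345 / 322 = -88.03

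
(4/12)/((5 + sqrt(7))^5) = 3275/1417176 -1231 * sqrt(7)/1417176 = 0.00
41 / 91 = 0.45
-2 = -2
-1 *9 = -9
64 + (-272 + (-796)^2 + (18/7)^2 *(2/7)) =217259592/343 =633409.89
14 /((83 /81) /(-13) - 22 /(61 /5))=-899262 /120893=-7.44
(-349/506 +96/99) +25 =38375/1518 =25.28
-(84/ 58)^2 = -1764/ 841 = -2.10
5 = 5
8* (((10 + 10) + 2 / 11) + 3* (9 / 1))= 4152 / 11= 377.45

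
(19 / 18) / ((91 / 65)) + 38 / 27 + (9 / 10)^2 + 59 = 1171259 / 18900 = 61.97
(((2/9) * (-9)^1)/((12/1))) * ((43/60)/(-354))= 43/127440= 0.00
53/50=1.06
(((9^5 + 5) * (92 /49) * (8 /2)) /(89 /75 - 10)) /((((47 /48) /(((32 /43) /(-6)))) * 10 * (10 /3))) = 12517558272 /65458169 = 191.23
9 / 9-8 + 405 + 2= 400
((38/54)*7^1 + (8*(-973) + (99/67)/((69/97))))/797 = -323577508/33160779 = -9.76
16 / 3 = 5.33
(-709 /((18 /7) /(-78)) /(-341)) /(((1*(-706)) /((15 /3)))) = 322595 /722238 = 0.45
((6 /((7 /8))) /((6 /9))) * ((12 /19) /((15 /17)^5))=45435424 /3740625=12.15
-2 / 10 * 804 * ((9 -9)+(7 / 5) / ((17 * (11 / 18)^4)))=-590804928 / 6222425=-94.95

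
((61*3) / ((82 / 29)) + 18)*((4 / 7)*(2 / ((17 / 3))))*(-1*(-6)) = 4104 / 41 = 100.10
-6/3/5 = -2/5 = -0.40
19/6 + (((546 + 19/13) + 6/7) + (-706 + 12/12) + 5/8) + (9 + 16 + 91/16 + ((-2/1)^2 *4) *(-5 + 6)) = -463891/4368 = -106.20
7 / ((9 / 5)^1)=35 / 9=3.89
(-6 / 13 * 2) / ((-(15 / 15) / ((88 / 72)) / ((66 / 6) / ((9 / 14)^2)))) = 94864 / 3159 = 30.03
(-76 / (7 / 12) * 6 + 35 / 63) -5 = -49528 / 63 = -786.16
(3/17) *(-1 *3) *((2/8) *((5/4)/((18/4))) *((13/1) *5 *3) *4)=-975/34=-28.68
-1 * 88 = -88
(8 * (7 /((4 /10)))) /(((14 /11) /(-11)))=-1210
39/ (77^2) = 39/ 5929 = 0.01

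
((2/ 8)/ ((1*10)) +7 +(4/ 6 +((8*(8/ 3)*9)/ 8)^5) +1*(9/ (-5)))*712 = 85040887243/ 15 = 5669392482.87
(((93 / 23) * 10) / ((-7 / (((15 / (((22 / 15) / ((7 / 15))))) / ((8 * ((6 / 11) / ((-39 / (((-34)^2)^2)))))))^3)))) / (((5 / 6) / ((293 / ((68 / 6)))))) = 89103136633875 / 15287754544316457171288064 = 0.00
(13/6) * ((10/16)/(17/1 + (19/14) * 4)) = 0.06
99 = 99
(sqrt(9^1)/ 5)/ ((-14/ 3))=-9/ 70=-0.13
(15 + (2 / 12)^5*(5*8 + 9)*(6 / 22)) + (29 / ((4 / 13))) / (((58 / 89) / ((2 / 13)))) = 37.25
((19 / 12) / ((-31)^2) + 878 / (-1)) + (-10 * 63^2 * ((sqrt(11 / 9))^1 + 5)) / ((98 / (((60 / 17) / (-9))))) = 91.71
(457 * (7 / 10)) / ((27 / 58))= 92771 / 135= 687.19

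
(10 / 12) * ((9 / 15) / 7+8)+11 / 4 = 797 / 84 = 9.49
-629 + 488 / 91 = -56751 / 91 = -623.64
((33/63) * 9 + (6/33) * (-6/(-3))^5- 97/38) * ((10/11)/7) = 116745/112651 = 1.04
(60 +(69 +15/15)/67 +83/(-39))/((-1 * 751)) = -153949/1962363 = -0.08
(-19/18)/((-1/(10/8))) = 95/72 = 1.32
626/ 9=69.56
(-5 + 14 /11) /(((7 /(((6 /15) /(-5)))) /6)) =492 /1925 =0.26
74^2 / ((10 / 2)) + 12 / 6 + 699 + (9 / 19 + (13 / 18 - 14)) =3049607 / 1710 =1783.40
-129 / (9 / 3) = -43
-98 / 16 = -49 / 8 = -6.12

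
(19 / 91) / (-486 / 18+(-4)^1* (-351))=19 / 125307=0.00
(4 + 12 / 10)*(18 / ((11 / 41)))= 19188 / 55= 348.87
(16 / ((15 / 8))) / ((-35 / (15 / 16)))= -8 / 35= -0.23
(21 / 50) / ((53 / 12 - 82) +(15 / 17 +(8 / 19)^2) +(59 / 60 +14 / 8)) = -257754 / 45285145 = -0.01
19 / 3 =6.33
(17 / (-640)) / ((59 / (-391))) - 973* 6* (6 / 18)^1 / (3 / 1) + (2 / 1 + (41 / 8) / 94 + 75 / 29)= -99410837497 / 154400640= -643.85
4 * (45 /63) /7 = 20 /49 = 0.41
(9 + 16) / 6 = 25 / 6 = 4.17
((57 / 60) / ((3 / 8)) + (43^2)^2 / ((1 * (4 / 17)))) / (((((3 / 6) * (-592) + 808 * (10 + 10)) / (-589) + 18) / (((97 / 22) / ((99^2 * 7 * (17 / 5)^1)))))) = -4528020895921 / 147292093872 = -30.74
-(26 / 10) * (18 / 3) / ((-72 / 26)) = 169 / 30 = 5.63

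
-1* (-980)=980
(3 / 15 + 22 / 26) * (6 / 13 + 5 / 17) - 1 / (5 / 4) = -8 / 845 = -0.01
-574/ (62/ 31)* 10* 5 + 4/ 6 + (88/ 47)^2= -95069800/ 6627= -14345.83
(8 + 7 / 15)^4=260144641 / 50625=5138.66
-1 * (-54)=54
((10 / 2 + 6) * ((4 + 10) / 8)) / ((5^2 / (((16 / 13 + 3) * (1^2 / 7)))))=121 / 260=0.47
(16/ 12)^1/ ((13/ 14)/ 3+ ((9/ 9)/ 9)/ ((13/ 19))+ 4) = 0.30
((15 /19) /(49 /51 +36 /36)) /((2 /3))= 459 /760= 0.60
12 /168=1 /14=0.07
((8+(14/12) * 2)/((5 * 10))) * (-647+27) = -1922/15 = -128.13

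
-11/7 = -1.57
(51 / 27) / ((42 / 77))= 187 / 54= 3.46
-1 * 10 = -10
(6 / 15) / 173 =2 / 865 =0.00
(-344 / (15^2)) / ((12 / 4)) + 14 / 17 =3602 / 11475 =0.31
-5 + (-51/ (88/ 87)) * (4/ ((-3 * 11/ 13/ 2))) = 18622/ 121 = 153.90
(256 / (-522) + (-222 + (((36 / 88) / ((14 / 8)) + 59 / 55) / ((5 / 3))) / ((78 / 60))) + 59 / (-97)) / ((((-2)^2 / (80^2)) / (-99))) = 9021689356480 / 255983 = 35243314.43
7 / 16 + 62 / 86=797 / 688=1.16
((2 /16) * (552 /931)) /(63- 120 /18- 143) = -207 /242060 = -0.00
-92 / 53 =-1.74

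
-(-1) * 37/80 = 37/80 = 0.46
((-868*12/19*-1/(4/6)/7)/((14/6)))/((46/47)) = 157356/3059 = 51.44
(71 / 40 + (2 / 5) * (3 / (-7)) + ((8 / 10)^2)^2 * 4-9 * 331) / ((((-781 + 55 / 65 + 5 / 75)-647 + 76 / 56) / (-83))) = -337138505847 / 1946121500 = -173.24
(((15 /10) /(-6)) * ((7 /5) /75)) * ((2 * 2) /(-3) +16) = -77 /1125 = -0.07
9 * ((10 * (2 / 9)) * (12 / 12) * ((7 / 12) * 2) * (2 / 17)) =140 / 51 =2.75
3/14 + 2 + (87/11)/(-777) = 12559/5698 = 2.20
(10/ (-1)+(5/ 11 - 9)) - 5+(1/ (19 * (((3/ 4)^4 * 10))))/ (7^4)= -4785203597/ 203232645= -23.55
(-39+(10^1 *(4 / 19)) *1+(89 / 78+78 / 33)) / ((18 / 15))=-2721625 / 97812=-27.83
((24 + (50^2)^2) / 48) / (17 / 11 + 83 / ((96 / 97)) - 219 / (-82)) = 5637521648 / 3813545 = 1478.29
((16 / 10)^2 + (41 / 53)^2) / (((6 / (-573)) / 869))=-36814308179 / 140450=-262116.83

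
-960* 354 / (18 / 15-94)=106200 / 29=3662.07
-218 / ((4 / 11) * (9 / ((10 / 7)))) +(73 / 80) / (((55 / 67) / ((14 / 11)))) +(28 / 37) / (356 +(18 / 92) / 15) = -432997029285299 / 4619036406600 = -93.74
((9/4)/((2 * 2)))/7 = 9/112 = 0.08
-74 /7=-10.57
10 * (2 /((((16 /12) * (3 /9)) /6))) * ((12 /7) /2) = 1620 /7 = 231.43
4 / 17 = 0.24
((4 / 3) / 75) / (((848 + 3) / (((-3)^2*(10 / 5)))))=8 / 21275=0.00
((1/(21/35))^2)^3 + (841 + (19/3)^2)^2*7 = 3961764325/729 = 5434518.96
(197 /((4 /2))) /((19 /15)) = 2955 /38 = 77.76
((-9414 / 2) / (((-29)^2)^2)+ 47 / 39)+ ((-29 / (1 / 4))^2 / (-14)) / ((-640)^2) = 11825016316081 / 9886090905600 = 1.20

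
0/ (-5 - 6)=0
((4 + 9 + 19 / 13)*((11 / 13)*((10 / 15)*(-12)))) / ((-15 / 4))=66176 / 2535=26.10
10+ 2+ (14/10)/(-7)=59/5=11.80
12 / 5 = 2.40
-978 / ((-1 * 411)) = 326 / 137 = 2.38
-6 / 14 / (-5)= 3 / 35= 0.09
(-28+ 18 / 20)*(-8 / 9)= 1084 / 45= 24.09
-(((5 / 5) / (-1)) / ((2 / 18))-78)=87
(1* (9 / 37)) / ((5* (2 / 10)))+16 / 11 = 691 / 407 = 1.70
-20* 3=-60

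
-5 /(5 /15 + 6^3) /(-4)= 15 /2596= 0.01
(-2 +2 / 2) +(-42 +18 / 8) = -163 / 4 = -40.75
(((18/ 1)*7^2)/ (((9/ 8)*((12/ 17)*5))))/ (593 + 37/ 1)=238/ 675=0.35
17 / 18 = 0.94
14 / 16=7 / 8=0.88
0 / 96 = 0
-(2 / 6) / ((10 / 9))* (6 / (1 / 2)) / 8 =-0.45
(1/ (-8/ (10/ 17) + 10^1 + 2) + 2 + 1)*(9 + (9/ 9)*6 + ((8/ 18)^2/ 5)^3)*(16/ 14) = 2704666207/ 66430125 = 40.71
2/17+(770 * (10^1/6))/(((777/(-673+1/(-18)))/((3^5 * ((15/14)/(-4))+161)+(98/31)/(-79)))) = -82741758386971/776372184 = -106574.86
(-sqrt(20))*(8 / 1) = -16*sqrt(5) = -35.78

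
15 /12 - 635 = -2535 /4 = -633.75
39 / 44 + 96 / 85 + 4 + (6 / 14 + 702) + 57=20039333 / 26180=765.44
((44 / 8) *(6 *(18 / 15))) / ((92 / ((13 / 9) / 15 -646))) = -959167 / 3450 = -278.02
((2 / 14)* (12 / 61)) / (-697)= -12 / 297619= -0.00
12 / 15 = 4 / 5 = 0.80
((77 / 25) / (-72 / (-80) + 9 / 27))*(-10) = -24.97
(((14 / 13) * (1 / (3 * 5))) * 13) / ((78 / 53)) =371 / 585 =0.63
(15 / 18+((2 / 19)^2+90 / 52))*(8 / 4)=72512 / 14079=5.15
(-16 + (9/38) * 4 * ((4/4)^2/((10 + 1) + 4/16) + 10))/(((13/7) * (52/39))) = -3213/1235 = -2.60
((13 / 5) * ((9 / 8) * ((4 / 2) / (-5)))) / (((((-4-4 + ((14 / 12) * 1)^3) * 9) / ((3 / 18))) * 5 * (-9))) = -13 / 173125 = -0.00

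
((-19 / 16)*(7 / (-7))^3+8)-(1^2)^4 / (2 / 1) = 139 / 16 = 8.69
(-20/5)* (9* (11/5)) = -396/5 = -79.20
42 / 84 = 1 / 2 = 0.50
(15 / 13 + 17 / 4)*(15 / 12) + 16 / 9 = 15973 / 1872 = 8.53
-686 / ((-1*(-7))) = -98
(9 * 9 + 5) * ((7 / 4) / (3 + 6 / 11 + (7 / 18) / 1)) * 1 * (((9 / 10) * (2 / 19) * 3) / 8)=804573 / 592040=1.36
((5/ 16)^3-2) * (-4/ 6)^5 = 2689/ 10368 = 0.26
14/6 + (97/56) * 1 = 683/168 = 4.07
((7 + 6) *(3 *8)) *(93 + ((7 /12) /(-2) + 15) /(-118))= 3419299 /118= 28977.11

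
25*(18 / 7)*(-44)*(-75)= 1485000 / 7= 212142.86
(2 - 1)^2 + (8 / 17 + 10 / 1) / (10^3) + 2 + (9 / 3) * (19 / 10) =74039 / 8500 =8.71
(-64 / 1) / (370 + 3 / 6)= -0.17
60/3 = 20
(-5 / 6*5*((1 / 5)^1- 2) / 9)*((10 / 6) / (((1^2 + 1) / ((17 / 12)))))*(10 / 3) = 2125 / 648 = 3.28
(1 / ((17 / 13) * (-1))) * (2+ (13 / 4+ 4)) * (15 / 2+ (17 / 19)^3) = -54213991 / 932824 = -58.12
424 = 424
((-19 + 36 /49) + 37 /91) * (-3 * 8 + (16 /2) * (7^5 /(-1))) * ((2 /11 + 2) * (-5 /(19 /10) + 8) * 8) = 29960474296320 /133133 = 225041682.35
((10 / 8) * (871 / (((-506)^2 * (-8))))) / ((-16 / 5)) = 21775 / 131090432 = 0.00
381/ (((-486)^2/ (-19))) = -2413/ 78732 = -0.03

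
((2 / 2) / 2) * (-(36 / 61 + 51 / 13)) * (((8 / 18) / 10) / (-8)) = 1193 / 95160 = 0.01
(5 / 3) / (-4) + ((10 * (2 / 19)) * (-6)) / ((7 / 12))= -17945 / 1596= -11.24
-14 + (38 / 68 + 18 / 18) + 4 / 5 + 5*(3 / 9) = -5087 / 510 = -9.97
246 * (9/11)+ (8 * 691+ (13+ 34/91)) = 5748389/1001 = 5742.65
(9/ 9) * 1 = 1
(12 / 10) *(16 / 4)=24 / 5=4.80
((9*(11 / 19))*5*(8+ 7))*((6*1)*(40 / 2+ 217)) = 10558350 / 19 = 555702.63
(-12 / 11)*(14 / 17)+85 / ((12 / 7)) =109249 / 2244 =48.68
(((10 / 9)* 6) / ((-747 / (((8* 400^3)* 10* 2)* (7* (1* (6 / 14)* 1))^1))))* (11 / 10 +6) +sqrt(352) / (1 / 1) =-1454080000000 / 747 +4* sqrt(22) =-1946559552.86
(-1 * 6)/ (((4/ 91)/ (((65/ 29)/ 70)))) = -507/ 116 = -4.37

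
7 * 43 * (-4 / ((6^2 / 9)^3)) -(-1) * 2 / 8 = -297 / 16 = -18.56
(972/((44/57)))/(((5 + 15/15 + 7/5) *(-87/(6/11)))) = -138510/129833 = -1.07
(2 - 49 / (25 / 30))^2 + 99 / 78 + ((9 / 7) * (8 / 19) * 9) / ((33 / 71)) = 3079168303 / 950950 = 3237.99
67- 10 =57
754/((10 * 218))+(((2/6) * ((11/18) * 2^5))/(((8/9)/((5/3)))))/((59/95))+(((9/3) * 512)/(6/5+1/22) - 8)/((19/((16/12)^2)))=67631966567/502196790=134.67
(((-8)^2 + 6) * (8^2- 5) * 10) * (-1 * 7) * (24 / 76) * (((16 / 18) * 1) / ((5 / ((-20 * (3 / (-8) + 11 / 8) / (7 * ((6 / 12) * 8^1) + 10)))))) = 8542.20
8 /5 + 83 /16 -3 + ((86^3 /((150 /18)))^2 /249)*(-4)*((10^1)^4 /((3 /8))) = -16571073951145411 /6640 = -2495643667341.18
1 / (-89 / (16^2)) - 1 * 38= -40.88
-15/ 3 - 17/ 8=-57/ 8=-7.12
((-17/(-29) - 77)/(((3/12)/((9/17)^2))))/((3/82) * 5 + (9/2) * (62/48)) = -52333056/3662497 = -14.29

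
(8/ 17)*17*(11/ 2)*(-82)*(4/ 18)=-7216/ 9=-801.78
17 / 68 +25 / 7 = 107 / 28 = 3.82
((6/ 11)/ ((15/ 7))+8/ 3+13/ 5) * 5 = 911/ 33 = 27.61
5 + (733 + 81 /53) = 39195 /53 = 739.53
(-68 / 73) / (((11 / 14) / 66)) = -5712 / 73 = -78.25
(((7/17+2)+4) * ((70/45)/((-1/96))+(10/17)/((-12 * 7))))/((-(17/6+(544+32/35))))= 58112805/33242803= 1.75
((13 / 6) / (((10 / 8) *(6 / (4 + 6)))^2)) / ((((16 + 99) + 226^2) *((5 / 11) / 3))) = 1144 / 2303595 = 0.00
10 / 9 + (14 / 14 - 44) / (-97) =1357 / 873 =1.55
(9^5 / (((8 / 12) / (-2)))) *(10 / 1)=-1771470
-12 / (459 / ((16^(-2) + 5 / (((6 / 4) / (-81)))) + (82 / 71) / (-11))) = 1058881 / 149952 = 7.06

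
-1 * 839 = -839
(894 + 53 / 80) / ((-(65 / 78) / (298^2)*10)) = -4766976519 / 500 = -9533953.04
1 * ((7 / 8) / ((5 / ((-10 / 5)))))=-7 / 20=-0.35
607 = 607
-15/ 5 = -3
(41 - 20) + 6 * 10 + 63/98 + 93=2445/14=174.64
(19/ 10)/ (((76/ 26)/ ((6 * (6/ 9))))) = 13/ 5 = 2.60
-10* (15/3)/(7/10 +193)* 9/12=-375/1937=-0.19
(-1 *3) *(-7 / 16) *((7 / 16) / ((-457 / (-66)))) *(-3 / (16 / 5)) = -72765 / 935936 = -0.08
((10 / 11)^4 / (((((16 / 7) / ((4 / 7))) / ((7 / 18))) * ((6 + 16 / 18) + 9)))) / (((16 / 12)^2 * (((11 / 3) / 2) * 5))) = 23625 / 92121172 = 0.00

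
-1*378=-378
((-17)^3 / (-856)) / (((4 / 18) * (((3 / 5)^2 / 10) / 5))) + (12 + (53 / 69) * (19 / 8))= 106344821 / 29532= 3601.00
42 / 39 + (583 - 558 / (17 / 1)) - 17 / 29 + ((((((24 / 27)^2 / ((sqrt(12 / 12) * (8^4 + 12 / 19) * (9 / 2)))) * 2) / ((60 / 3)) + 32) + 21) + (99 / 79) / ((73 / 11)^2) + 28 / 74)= 147494226507556300058 / 244165815306083385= 604.07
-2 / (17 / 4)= -8 / 17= -0.47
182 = 182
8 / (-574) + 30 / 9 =2858 / 861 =3.32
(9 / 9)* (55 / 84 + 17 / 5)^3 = 4939055927 / 74088000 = 66.66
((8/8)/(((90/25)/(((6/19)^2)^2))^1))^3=46656000/2213314919066161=0.00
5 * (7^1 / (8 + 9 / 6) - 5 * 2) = -46.32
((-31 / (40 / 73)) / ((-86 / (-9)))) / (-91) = 0.07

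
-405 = -405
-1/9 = -0.11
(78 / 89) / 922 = 39 / 41029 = 0.00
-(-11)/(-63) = -11/63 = -0.17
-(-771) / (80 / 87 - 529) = -67077 / 45943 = -1.46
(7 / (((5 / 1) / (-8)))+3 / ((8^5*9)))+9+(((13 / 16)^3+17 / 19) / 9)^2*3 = -192974721923 / 90848624640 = -2.12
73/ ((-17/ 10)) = -730/ 17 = -42.94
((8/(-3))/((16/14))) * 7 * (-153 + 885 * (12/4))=-40866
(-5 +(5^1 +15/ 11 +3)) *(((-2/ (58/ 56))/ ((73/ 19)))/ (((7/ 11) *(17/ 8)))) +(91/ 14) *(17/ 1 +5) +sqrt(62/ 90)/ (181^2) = sqrt(155)/ 491415 +5088059/ 35989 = 141.38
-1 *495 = -495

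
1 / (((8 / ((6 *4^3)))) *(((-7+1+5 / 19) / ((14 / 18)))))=-2128 / 327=-6.51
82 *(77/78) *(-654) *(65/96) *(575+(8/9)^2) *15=-401227155175/1296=-309588854.30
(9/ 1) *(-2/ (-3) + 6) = 60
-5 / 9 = -0.56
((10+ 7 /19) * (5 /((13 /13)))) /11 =985 /209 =4.71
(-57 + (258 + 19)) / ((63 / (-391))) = -86020 / 63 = -1365.40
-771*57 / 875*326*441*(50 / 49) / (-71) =257880996 / 2485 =103775.05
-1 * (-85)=85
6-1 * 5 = 1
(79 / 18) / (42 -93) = -79 / 918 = -0.09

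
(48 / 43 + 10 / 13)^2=3.56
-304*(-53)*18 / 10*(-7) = -1015056 / 5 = -203011.20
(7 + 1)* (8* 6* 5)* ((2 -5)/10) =-576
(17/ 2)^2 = 289/ 4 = 72.25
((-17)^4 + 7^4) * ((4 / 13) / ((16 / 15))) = 644415 / 26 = 24785.19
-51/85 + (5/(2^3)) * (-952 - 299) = -31299/40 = -782.48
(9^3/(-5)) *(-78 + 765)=-500823/5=-100164.60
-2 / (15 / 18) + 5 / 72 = -839 / 360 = -2.33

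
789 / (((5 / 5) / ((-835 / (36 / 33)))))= -2415655 / 4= -603913.75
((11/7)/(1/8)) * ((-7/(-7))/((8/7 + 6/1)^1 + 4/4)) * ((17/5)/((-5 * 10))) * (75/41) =-748/3895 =-0.19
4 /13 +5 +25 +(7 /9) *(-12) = 818 /39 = 20.97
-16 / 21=-0.76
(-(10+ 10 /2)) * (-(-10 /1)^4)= 150000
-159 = -159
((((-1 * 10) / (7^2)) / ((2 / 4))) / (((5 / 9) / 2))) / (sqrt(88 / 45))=-54 * sqrt(110) / 539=-1.05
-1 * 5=-5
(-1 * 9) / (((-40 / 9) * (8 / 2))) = 81 / 160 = 0.51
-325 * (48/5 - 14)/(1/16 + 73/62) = 141856/123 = 1153.30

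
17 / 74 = 0.23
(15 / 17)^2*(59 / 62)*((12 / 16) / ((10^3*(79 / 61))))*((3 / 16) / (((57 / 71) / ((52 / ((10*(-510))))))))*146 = -2182473189 / 14630835392000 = -0.00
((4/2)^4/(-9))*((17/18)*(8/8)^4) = -1.68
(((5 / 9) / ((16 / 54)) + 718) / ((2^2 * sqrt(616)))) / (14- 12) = 5759 * sqrt(154) / 19712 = 3.63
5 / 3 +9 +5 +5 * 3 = 92 / 3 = 30.67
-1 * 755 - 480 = -1235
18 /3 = 6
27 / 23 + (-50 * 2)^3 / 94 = -11498731 / 1081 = -10637.12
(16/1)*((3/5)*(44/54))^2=7744/2025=3.82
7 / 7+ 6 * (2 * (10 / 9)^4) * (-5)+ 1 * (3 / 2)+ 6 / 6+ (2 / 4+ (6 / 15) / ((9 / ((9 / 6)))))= -87.38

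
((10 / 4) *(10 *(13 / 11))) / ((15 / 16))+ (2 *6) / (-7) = 6884 / 231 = 29.80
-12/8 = -3/2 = -1.50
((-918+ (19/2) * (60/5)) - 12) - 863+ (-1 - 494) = -2174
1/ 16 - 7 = -111/ 16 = -6.94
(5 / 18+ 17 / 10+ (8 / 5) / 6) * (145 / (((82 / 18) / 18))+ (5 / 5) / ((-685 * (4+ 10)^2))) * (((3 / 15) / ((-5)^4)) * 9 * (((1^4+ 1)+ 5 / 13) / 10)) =9874445601029 / 11181340625000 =0.88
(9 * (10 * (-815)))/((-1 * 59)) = 1243.22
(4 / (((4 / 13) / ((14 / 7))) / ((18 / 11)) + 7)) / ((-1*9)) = -26 / 415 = -0.06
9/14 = 0.64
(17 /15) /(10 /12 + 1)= 34 /55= 0.62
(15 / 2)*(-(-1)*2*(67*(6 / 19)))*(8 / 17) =48240 / 323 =149.35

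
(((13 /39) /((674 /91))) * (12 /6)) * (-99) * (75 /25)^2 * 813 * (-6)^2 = -791026236 /337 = -2347258.86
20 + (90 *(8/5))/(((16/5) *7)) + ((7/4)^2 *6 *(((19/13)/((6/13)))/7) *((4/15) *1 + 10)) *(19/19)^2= 93887/840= 111.77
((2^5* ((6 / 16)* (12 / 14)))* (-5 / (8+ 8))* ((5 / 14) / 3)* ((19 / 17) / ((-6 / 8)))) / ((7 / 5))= 2375 / 5831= 0.41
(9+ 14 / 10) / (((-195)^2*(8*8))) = 1 / 234000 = 0.00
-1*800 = -800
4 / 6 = 0.67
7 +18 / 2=16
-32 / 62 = -16 / 31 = -0.52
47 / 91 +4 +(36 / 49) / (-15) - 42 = -119541 / 3185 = -37.53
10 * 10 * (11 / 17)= 1100 / 17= 64.71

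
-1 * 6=-6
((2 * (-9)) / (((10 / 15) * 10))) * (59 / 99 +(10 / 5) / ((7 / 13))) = -8961 / 770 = -11.64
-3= -3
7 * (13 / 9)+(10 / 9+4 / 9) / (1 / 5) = 161 / 9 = 17.89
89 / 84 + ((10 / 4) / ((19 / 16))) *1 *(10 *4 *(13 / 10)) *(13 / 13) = 176411 / 1596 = 110.53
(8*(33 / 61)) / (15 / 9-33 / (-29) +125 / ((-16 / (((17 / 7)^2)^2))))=-80212608 / 4984905421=-0.02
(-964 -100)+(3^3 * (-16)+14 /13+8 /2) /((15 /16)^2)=-60440 /39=-1549.74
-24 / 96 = -1 / 4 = -0.25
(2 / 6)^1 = 1 / 3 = 0.33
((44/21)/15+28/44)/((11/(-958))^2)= 2467867396/419265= 5886.18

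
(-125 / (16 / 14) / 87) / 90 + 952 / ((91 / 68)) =115856669 / 162864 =711.37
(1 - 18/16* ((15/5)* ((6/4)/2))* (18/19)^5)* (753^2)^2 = -299526341043.75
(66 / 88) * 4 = 3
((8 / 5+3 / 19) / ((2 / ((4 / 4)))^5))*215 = 7181 / 608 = 11.81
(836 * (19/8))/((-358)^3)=-3971/91765424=-0.00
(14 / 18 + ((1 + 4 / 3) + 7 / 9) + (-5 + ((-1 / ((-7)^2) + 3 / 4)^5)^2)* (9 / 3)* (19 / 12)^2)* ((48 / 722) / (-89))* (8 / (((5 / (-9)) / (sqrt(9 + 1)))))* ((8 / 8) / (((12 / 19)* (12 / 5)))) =-402336903230067597121435813* sqrt(10) / 1697796239089879193267208192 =-0.75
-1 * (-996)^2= -992016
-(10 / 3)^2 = -100 / 9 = -11.11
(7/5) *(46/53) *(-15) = -966/53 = -18.23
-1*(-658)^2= -432964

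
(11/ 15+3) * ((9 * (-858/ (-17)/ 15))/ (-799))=-48048/ 339575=-0.14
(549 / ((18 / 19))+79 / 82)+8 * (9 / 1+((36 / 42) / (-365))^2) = 652.46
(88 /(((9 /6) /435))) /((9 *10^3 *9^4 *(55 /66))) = 0.00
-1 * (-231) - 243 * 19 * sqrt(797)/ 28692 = 231 - 513 * sqrt(797)/ 3188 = 226.46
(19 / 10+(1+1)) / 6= 0.65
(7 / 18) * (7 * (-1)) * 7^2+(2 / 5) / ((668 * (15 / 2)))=-10024169 / 75150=-133.39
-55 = -55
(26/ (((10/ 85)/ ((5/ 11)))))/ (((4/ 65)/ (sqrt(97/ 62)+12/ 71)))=215475/ 781+71825 * sqrt(6014)/ 2728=2317.70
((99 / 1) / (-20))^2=9801 / 400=24.50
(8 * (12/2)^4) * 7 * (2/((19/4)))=580608/19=30558.32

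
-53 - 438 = -491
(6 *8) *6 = 288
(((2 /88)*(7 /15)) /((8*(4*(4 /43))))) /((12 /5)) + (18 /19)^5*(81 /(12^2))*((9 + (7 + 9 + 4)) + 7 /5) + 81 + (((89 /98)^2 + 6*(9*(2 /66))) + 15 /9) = 31142888804450897 /317206234920960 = 98.18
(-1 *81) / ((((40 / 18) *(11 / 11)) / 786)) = -286497 / 10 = -28649.70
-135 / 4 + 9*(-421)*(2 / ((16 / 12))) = -22869 / 4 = -5717.25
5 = 5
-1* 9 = -9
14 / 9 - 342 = -3064 / 9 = -340.44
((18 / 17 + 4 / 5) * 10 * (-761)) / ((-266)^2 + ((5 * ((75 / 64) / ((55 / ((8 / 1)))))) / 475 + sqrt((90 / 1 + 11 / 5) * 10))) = -47567198033743520 / 237929316035797209 + 672270857984 * sqrt(922) / 237929316035797209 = -0.20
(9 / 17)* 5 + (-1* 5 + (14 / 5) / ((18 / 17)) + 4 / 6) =733 / 765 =0.96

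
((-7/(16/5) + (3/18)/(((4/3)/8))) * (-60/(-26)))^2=81225/10816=7.51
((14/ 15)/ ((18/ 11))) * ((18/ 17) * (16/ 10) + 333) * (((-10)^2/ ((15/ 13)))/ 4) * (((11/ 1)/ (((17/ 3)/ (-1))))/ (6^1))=-34805771/ 26010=-1338.17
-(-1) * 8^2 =64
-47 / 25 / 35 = -47 / 875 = -0.05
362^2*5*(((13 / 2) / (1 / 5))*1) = 21294650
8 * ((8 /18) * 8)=28.44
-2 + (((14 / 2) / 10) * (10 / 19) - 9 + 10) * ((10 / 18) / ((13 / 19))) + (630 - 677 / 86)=480839 / 774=621.24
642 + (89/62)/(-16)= 636775/992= 641.91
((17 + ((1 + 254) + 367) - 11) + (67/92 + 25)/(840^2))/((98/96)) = 13588915989/22089200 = 615.18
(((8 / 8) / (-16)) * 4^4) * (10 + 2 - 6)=-96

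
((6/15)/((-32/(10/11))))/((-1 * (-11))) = -1/968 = -0.00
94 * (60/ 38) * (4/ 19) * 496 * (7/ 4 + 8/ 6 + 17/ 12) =25176960/ 361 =69742.27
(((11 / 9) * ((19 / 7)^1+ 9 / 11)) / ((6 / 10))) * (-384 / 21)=-174080 / 1323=-131.58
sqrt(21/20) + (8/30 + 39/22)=sqrt(105)/10 + 673/330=3.06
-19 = -19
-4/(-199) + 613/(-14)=-121931/2786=-43.77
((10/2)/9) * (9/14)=5/14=0.36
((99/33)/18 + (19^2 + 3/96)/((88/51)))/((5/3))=1769017/14080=125.64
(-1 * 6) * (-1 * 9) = 54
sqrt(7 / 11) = sqrt(77) / 11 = 0.80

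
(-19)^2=361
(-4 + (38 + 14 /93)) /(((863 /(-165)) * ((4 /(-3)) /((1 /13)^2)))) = 131010 /4521257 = 0.03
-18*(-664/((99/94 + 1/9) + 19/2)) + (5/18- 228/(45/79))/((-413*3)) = 563923052449/503021610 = 1121.07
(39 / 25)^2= 1521 / 625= 2.43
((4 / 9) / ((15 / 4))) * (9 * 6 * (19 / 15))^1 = 608 / 75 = 8.11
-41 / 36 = -1.14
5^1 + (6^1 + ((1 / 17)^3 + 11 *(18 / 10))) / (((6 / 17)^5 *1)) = 91678699 / 19440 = 4715.98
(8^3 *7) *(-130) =-465920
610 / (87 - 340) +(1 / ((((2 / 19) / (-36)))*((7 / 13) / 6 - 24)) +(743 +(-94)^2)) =4525414633 / 471845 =9590.89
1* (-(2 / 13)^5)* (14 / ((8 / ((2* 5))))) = -560 / 371293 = -0.00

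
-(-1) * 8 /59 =8 /59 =0.14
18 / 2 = 9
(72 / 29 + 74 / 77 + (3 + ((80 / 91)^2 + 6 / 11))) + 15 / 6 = 54217557 / 5283278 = 10.26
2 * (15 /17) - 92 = -1534 /17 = -90.24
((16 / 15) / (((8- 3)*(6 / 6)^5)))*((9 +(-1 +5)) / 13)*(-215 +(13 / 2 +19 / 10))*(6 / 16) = -2066 / 125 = -16.53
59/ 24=2.46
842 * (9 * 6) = 45468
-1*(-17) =17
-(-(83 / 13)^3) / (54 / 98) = 28017563 / 59319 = 472.32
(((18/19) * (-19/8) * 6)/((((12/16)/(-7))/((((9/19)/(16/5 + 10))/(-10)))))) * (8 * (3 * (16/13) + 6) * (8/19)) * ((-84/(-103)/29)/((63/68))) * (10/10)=-69092352/154197901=-0.45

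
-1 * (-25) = 25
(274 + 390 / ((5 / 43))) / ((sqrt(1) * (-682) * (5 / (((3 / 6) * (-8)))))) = 7256 / 1705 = 4.26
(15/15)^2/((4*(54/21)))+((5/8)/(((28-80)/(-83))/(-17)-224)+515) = 1302636733/2528928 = 515.09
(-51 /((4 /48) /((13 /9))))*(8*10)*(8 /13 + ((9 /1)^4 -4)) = -463754560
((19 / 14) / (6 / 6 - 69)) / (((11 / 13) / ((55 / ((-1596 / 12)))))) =65 / 6664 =0.01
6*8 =48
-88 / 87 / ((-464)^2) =-11 / 2341344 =-0.00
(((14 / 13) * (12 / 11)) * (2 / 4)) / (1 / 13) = 84 / 11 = 7.64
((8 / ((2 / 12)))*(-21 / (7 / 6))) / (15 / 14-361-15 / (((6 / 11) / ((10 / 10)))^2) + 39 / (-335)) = 24312960 / 11550391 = 2.10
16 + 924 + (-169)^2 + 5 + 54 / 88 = 1298291 / 44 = 29506.61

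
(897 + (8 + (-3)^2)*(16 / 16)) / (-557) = -914 / 557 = -1.64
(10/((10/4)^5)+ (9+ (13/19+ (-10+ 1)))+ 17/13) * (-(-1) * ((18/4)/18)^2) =80827/617500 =0.13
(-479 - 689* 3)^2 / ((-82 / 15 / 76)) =-3694806120 / 41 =-90117222.44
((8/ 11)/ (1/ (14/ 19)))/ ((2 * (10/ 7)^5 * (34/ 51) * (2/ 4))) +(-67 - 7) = -192972053/ 2612500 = -73.86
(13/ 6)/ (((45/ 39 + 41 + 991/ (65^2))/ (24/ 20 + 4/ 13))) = 0.08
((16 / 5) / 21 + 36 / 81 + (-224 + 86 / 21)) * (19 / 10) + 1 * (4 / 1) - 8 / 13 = -8462327 / 20475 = -413.30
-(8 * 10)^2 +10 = -6390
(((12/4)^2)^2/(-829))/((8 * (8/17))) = -1377/53056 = -0.03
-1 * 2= -2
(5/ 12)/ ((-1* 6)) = -5/ 72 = -0.07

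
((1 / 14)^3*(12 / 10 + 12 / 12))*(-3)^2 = 99 / 13720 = 0.01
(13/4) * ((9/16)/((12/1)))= 39/256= 0.15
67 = 67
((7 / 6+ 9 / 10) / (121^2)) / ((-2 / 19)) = -589 / 439230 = -0.00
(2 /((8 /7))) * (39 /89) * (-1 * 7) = -1911 /356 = -5.37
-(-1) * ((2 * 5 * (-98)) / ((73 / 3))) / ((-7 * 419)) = 0.01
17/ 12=1.42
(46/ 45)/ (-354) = -23/ 7965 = -0.00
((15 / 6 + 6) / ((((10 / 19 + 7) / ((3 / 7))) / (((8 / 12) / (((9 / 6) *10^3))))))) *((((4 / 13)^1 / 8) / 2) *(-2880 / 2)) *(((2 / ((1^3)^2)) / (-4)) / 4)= 969 / 1301300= 0.00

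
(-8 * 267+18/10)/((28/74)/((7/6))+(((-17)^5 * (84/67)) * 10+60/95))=167538257/1397423184360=0.00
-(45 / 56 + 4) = -269 / 56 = -4.80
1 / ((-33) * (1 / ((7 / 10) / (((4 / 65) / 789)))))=-23933 / 88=-271.97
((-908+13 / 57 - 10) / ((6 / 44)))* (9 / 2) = -575443 / 19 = -30286.47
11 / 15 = 0.73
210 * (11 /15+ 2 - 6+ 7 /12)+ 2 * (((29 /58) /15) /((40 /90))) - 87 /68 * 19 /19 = -95987 /170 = -564.63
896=896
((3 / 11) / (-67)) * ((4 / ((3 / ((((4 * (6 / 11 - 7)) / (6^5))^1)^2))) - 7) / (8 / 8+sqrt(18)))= -2400691103 / 1432301047056+2400691103 * sqrt(2) / 477433682352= 0.01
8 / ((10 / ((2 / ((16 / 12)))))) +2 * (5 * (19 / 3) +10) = 84.53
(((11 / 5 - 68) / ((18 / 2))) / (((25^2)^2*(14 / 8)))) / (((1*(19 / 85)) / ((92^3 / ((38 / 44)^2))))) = -1204524434432 / 24113671875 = -49.95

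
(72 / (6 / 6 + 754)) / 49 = 72 / 36995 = 0.00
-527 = -527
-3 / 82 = -0.04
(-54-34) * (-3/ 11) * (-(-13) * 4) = 1248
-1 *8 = -8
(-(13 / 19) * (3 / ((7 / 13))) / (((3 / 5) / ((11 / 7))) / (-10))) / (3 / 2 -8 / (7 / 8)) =-185900 / 14231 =-13.06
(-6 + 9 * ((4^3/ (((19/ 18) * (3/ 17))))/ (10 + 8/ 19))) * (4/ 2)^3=25584/ 11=2325.82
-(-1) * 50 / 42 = 25 / 21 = 1.19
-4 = -4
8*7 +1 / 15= 841 / 15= 56.07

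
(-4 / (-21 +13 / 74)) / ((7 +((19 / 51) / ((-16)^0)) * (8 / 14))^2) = 37724904 / 10217793125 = 0.00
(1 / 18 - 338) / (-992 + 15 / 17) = 14773 / 43326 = 0.34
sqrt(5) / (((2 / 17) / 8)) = 68 * sqrt(5) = 152.05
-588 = -588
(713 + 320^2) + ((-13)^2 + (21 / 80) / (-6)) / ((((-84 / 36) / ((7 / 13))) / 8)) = 26728281 / 260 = 102801.08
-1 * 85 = -85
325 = 325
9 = 9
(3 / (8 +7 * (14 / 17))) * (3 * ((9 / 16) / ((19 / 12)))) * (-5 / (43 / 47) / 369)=-11985 / 3483688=-0.00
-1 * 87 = -87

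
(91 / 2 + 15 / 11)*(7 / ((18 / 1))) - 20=-703 / 396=-1.78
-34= -34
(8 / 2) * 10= 40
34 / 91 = 0.37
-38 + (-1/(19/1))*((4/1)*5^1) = -742/19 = -39.05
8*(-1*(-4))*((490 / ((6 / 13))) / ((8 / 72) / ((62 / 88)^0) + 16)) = 61152 / 29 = 2108.69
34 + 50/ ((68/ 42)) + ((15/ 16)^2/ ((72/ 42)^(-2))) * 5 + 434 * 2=12605581/ 13328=945.80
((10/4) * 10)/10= 5/2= 2.50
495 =495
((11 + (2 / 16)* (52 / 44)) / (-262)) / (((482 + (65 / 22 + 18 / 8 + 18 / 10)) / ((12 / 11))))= -14715 / 155024221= -0.00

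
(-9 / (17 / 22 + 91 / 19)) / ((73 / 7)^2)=-61446 / 4129975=-0.01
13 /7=1.86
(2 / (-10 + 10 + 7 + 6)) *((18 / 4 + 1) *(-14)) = -154 / 13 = -11.85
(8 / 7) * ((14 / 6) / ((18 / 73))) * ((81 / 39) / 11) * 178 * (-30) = -1559280 / 143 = -10904.06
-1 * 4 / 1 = -4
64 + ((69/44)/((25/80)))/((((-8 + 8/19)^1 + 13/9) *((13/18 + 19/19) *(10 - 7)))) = 114183704/1788545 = 63.84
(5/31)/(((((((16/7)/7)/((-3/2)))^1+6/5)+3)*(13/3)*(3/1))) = 3675/1179581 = 0.00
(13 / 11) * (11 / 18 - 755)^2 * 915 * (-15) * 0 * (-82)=0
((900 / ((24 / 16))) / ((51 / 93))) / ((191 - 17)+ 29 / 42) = 781200 / 124729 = 6.26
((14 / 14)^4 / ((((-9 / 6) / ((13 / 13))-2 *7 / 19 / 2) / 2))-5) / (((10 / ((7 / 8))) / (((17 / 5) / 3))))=-51289 / 85200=-0.60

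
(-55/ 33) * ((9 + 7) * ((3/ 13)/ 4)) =-20/ 13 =-1.54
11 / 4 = 2.75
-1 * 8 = -8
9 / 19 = 0.47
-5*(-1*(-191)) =-955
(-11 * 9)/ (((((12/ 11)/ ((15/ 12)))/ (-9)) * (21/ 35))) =27225/ 16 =1701.56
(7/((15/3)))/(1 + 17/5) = 7/22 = 0.32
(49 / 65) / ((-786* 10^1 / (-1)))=49 / 510900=0.00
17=17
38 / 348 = 19 / 174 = 0.11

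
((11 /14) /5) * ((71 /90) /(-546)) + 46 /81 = 5858057 /10319400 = 0.57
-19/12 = -1.58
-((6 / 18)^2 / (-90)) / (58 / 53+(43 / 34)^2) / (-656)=-15317 / 21924577800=-0.00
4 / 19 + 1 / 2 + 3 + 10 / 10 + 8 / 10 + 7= 2377 / 190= 12.51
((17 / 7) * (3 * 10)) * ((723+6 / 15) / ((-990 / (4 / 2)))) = -122978 / 1155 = -106.47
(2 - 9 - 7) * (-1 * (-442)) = -6188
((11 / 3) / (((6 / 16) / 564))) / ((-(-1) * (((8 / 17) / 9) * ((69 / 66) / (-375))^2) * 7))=7178415750000 / 3703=1938540575.21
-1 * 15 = -15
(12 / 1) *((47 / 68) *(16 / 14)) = 1128 / 119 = 9.48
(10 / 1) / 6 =5 / 3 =1.67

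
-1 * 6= -6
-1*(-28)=28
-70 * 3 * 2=-420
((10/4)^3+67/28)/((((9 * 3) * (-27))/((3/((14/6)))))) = -1009/31752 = -0.03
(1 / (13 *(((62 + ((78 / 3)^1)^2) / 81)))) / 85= 9 / 90610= 0.00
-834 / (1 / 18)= -15012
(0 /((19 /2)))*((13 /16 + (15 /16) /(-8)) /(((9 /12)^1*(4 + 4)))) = 0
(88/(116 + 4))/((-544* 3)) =-11/24480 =-0.00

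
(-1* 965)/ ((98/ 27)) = -265.87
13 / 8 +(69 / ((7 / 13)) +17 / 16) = 14653 / 112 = 130.83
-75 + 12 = -63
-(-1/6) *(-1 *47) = -47/6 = -7.83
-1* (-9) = 9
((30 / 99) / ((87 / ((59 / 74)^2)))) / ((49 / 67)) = 1166135 / 385179102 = 0.00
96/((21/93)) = 2976/7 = 425.14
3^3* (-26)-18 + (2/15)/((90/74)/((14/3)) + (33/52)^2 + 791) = -720.00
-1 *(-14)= 14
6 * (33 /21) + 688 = 4882 /7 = 697.43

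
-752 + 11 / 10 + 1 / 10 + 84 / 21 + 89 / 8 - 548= -51347 / 40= -1283.68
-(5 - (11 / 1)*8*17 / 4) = 369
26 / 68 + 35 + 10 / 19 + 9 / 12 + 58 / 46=1126817 / 29716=37.92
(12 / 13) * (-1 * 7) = -84 / 13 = -6.46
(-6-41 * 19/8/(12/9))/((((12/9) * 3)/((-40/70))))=2529/224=11.29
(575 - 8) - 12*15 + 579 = 966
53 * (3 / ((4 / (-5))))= -795 / 4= -198.75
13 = 13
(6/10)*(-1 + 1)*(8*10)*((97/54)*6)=0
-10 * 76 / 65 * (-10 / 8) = 190 / 13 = 14.62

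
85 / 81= 1.05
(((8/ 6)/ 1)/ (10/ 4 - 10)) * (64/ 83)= -512/ 3735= -0.14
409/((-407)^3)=-0.00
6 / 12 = 1 / 2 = 0.50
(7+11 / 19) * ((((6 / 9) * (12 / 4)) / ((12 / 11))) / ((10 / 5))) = 132 / 19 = 6.95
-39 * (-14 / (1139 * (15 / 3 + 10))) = 182 / 5695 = 0.03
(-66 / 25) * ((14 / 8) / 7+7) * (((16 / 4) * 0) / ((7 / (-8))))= 0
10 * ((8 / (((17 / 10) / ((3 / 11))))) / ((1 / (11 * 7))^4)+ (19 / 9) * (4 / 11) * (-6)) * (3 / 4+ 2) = 63275467340 / 51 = 1240695438.04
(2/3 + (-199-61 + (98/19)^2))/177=-252046/191691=-1.31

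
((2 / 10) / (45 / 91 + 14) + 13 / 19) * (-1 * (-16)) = 1399424 / 125305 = 11.17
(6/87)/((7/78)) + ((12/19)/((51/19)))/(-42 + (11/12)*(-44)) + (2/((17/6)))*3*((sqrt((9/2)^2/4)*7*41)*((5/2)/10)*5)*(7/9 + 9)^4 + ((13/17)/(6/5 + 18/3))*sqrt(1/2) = 65*sqrt(2)/1224 + 1078737088877888/69044157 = 15623872.33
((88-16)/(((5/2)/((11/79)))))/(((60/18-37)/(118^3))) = -7807688064/39895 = -195705.93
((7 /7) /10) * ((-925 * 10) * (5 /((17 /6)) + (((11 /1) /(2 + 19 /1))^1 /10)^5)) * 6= -453335312301079 /46286478000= -9794.12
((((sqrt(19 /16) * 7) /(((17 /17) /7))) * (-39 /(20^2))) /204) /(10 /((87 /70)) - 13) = 0.01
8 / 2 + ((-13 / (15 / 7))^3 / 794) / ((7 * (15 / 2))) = 80284847 / 20098125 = 3.99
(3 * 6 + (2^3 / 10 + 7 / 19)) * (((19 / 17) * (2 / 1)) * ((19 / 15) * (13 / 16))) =149929 / 3400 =44.10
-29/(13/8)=-232/13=-17.85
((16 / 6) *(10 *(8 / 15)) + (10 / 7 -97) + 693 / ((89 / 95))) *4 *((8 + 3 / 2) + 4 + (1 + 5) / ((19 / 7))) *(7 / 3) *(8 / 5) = 154460.51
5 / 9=0.56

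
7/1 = 7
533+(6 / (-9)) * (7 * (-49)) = 2285 / 3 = 761.67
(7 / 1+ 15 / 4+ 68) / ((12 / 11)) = 72.19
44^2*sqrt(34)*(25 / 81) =48400*sqrt(34) / 81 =3484.17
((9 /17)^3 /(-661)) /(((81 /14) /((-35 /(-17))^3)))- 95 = -1515724047605 /15954933109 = -95.00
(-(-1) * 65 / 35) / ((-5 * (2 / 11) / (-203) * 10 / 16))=16588 / 25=663.52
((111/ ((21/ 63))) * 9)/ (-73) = -2997/ 73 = -41.05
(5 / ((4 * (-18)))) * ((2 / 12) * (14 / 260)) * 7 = -0.00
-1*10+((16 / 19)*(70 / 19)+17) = 10.10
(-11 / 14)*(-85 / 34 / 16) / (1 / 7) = 55 / 64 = 0.86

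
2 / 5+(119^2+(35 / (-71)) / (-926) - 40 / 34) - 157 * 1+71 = 78652534489 / 5588410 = 14074.22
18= 18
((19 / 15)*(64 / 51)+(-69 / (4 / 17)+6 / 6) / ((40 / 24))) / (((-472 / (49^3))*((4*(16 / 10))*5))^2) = -7359509293782107 / 698080296960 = -10542.50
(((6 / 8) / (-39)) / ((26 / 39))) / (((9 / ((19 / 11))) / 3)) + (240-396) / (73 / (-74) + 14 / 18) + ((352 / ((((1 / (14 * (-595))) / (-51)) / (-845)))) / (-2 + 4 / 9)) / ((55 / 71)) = 16674987257904623 / 159016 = 104863581387.44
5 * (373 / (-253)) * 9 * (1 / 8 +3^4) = -990315 / 184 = -5382.15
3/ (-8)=-3/ 8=-0.38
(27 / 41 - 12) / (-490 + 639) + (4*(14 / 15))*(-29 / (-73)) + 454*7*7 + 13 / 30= 22247.84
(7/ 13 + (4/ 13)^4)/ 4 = 15635/ 114244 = 0.14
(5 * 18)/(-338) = -0.27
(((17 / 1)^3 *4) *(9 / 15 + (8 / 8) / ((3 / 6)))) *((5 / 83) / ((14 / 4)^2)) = 1021904 / 4067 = 251.27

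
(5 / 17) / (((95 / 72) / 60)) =4320 / 323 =13.37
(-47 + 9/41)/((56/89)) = -12193/164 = -74.35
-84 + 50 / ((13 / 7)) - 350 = -5292 / 13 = -407.08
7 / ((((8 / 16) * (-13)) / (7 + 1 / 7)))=-100 / 13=-7.69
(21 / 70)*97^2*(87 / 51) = 818583 / 170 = 4815.19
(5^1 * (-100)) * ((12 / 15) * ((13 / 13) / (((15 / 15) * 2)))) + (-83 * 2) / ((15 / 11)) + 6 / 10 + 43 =-4172 / 15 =-278.13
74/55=1.35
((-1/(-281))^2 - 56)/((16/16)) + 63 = 7.00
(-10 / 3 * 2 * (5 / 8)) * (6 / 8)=-25 / 8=-3.12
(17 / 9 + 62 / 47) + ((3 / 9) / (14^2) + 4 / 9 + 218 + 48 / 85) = 522005503 / 2349060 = 222.22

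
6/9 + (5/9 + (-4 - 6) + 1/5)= -386/45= -8.58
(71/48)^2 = 5041/2304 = 2.19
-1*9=-9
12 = 12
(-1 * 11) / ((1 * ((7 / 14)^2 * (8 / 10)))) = -55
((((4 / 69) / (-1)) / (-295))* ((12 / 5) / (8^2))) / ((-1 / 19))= -0.00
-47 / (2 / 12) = -282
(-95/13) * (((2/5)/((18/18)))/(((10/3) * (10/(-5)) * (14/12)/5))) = 171/91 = 1.88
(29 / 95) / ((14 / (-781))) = -22649 / 1330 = -17.03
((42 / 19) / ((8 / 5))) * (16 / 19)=420 / 361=1.16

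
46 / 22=23 / 11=2.09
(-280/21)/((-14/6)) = 40/7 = 5.71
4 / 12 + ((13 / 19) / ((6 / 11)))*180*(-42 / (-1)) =9483.49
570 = 570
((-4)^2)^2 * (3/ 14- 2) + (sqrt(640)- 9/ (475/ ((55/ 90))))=-3040077/ 6650 + 8 * sqrt(10)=-431.86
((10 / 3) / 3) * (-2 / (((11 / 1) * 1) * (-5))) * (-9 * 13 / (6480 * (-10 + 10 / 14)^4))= -2401 / 24469087500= -0.00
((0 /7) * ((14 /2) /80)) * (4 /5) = 0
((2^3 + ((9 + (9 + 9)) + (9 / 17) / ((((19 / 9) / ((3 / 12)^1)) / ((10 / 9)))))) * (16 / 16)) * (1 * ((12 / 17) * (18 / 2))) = 1223370 / 5491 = 222.80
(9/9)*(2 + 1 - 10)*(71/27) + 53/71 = -33856/1917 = -17.66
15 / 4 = 3.75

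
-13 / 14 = -0.93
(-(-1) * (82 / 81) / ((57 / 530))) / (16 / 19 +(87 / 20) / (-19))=869200 / 56619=15.35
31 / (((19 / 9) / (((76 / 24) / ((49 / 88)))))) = 4092 / 49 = 83.51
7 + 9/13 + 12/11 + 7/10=13561/1430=9.48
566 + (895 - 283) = 1178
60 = 60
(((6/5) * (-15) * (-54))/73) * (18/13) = 17496/949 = 18.44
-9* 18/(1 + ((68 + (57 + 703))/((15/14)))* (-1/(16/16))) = 810/3859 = 0.21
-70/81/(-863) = 70/69903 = 0.00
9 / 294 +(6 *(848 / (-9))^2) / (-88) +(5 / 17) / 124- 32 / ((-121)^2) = -24714643903291 / 40832050644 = -605.28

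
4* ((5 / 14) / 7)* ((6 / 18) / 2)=5 / 147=0.03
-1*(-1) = 1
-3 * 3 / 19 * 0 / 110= 0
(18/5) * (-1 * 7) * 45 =-1134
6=6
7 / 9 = 0.78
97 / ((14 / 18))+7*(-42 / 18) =108.38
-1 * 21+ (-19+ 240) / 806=-1285 / 62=-20.73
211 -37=174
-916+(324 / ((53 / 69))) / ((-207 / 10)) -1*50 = -52278 / 53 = -986.38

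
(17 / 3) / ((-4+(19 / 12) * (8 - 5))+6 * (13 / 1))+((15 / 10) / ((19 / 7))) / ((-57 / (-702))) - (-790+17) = 266051498 / 341145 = 779.88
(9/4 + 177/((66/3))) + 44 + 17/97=232481/4268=54.47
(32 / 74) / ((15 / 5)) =16 / 111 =0.14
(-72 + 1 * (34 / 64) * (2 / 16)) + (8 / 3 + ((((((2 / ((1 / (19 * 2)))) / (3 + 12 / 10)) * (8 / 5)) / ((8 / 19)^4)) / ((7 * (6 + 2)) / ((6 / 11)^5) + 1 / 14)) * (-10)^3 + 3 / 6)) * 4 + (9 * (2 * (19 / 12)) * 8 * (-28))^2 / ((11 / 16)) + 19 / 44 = 59277427.73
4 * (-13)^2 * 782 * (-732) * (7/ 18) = -451451728/ 3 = -150483909.33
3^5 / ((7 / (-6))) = -1458 / 7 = -208.29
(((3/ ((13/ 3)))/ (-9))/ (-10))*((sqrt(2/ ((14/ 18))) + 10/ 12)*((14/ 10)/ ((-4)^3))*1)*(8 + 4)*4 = -9*sqrt(14)/ 2600-7/ 1040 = -0.02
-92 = -92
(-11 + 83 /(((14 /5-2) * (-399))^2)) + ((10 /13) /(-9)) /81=-29505048193 /2682218448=-11.00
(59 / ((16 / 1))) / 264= 0.01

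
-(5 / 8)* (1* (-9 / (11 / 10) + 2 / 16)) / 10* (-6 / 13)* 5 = -10635 / 9152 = -1.16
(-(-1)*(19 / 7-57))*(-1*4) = 1520 / 7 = 217.14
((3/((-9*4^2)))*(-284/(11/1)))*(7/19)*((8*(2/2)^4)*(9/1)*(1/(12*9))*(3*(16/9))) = 3976/5643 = 0.70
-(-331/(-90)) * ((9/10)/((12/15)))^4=-241299/40960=-5.89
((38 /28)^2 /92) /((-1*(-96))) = 361 /1731072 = 0.00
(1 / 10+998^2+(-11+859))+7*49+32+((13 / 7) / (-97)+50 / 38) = 128652435451 / 129010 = 997228.40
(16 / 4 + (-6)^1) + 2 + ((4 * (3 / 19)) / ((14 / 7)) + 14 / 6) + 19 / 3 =512 / 57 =8.98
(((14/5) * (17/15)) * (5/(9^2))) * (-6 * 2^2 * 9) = -1904/45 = -42.31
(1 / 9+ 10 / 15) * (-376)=-2632 / 9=-292.44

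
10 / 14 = 5 / 7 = 0.71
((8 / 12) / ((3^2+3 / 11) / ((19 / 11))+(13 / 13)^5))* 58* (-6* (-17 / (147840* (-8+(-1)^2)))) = -9367 / 15652560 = -0.00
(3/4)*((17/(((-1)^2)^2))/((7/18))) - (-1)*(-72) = -549/14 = -39.21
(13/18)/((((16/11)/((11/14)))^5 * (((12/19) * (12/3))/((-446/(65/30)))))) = -109896868034437/40604352380928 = -2.71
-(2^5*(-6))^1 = 192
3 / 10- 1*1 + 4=33 / 10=3.30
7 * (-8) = -56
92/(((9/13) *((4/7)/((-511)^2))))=546526253/9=60725139.22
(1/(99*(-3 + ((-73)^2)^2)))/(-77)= -1/216479768274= -0.00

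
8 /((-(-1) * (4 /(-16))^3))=-512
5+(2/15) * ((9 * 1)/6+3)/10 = 253/50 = 5.06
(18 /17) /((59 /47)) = 0.84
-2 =-2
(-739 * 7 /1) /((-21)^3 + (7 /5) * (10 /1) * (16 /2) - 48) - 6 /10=-1726 /45985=-0.04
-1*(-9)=9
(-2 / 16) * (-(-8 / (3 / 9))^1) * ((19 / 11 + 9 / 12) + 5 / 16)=-1473 / 176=-8.37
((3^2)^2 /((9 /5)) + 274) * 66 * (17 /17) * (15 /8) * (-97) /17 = -15316785 /68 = -225246.84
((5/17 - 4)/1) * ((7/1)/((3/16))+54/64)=-76965/544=-141.48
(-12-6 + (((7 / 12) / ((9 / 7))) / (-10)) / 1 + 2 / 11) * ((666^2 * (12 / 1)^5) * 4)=-433755697600512 / 55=-7886467229100.22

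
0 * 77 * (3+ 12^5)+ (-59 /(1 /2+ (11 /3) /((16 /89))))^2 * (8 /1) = 18432 /289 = 63.78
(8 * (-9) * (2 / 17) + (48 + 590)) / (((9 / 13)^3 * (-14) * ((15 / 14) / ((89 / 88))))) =-1046297083 / 8179380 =-127.92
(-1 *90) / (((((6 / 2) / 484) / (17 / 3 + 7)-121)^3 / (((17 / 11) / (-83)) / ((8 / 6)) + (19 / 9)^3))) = 35365572345203457280 / 74097034644835495704141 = 0.00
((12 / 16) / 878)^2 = 9 / 12334144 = 0.00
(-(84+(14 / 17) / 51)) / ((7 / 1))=-10406 / 867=-12.00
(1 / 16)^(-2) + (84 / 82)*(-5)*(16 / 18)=30928 / 123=251.45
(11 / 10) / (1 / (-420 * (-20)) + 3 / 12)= 840 / 191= 4.40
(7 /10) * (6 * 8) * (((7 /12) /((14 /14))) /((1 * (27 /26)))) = 18.87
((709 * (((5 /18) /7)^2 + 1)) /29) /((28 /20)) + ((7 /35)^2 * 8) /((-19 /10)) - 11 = 6.32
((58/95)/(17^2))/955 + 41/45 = 215000627/235975725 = 0.91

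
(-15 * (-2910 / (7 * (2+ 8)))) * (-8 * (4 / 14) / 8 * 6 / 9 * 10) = -58200 / 49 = -1187.76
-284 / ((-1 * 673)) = 284 / 673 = 0.42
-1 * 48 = -48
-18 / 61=-0.30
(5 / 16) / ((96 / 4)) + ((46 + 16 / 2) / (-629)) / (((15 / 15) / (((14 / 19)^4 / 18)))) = 365604313 / 31477213056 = 0.01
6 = 6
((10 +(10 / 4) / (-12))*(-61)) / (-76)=14335 / 1824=7.86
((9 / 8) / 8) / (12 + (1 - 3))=9 / 640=0.01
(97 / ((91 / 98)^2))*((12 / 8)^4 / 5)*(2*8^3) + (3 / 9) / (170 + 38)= 4730794049 / 40560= 116636.93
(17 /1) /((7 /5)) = 85 /7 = 12.14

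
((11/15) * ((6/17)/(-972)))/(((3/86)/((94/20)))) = -22231/619650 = -0.04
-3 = -3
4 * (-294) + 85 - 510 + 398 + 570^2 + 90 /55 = 3560685 /11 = 323698.64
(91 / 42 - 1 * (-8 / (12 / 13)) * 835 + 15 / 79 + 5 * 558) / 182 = 4753757 / 86268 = 55.10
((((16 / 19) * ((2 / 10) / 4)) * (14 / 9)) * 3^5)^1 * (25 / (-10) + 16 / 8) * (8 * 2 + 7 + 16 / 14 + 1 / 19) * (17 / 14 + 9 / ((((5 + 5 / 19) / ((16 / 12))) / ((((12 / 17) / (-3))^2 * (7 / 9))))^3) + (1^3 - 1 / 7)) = -153949690481250837308 / 385988014523671875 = -398.85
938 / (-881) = -938 / 881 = -1.06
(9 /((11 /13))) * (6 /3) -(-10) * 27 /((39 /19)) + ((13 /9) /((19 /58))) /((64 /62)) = 61458313 /391248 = 157.08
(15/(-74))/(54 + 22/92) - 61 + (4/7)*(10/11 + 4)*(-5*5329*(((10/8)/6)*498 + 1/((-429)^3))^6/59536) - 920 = -608748401499614021088832774596652829918959934385011293118208965733856379/388785539758201554585667692937457788300173010772186786635776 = -1565769143261.38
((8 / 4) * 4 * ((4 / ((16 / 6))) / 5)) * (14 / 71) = 168 / 355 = 0.47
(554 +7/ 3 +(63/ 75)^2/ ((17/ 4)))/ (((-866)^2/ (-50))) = -17738417/ 478096950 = -0.04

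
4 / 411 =0.01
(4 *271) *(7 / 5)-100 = 7088 / 5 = 1417.60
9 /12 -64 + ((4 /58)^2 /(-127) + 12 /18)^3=-62.95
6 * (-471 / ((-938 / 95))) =134235 / 469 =286.22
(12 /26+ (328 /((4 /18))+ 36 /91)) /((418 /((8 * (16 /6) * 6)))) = 661632 /1463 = 452.24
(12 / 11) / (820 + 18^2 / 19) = 57 / 43736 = 0.00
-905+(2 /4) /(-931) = -1685111 /1862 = -905.00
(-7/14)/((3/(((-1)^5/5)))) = 1/30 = 0.03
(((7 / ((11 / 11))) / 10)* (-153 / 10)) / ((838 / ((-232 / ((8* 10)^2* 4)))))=31059 / 268160000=0.00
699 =699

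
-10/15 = -2/3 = -0.67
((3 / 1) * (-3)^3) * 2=-162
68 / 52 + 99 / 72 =279 / 104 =2.68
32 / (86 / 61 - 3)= -1952 / 97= -20.12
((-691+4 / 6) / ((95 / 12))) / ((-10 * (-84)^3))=-109 / 7408800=-0.00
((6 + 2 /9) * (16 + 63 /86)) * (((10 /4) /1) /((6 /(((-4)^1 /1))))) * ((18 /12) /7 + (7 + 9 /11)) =-17800430 /12771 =-1393.82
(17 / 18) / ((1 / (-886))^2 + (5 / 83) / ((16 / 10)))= 1107629356 / 44157519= 25.08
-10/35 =-2/7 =-0.29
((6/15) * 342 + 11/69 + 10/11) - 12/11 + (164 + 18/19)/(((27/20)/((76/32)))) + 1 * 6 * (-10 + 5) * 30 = -16156586/34155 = -473.04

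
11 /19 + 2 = 49 /19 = 2.58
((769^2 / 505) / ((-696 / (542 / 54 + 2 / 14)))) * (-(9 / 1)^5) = 207360143289 / 205030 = 1011364.89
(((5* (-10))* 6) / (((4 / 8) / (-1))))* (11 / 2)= 3300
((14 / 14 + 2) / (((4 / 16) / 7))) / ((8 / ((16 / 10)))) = 84 / 5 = 16.80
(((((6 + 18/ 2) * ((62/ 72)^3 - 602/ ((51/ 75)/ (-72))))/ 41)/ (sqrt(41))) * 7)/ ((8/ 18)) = 1769493181645 * sqrt(41)/ 197524224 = 57361.49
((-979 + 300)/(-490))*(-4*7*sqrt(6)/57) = -194*sqrt(6)/285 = -1.67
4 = 4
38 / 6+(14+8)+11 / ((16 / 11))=1723 / 48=35.90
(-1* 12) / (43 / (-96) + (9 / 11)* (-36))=12672 / 31577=0.40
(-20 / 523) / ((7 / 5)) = -100 / 3661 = -0.03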